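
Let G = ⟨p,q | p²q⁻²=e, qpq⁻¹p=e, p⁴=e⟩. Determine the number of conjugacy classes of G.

The conjugacy classes (representative and size) are:
  [e] (size 1), [p³] (size 2), [p²] (size 1), [q⁻¹] (size 2), [pq] (size 2).
Class equation: 1 + 2 + 1 + 2 + 2 = 8 = |G|. So G has 5 conjugacy classes.

Answer: 5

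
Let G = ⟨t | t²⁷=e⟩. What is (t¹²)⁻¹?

The order of (t¹²) is 9 (smallest k with (t¹²)ᵏ = e), so (t¹²)⁻¹ = (t¹²)⁸ = t¹⁵.
Check: (t¹²) · (t¹⁵) → (t¹²) · t¹⁵ = e, giving e as required.

Answer: t¹⁵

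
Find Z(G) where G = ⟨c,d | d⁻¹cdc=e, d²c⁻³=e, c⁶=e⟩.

An element z ∈ Z(G) iff z commutes with every generator.
For example c³ is central: (c³)·c = c⁴ = c·(c³); (c³)·d = d⁻¹ = d·(c³).
Whereas c ∉ Z(G) since c·d = cd ≠ c²d⁻¹ = d·c.
Checking each of the 12 elements this way gives Z(G) = {e, c³}, of order 2.

Answer: {e, c³}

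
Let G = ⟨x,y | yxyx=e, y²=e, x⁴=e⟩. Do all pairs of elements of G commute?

x·y = xy but y·x = x³y, so x·y ≠ y·x and G is not abelian.

Answer: No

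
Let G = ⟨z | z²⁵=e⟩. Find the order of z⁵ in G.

Compute successive powers until reaching e:
  (z⁵)¹ = z⁵, (z⁵)² = z¹⁰, (z⁵)³ = z¹⁵, (z⁵)⁴ = z²⁰, (z⁵)⁵ = e.
The smallest positive k with (z⁵)ᵏ = e is 5.

Answer: 5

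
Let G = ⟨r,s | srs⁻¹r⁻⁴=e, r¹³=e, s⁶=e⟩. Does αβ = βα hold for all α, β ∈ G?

r·s = rs but s·r = r⁴s, so r·s ≠ s·r and G is not abelian.

Answer: No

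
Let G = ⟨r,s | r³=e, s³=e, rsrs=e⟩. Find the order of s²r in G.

Compute successive powers until reaching e:
  (s²r)¹ = s²r, (s²r)² = r²s, (s²r)³ = e.
The smallest positive k with (s²r)ᵏ = e is 3.

Answer: 3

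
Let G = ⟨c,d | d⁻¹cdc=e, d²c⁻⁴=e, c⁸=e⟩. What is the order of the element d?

Compute successive powers until reaching e:
  d¹ = d, d² = c⁴, d³ = d⁻¹, d⁴ = e.
The smallest positive k with dᵏ = e is 4.

Answer: 4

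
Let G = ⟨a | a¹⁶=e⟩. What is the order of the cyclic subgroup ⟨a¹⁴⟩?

|⟨a¹⁴⟩| equals the order of a¹⁴. Compute successive powers until reaching e:
  (a¹⁴)¹ = a¹⁴, (a¹⁴)² = a¹², (a¹⁴)³ = a¹⁰, (a¹⁴)⁴ = a⁸, (a¹⁴)⁵ = a⁶, (a¹⁴)⁶ = a⁴, (a¹⁴)⁷ = a², (a¹⁴)⁸ = e.
The smallest positive k with (a¹⁴)ᵏ = e is 8, so |⟨a¹⁴⟩| = 8.

Answer: 8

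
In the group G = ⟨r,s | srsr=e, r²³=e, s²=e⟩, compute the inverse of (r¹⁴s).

The order of (r¹⁴s) is 2 (smallest k with (r¹⁴s)ᵏ = e), so (r¹⁴s)⁻¹ = (r¹⁴s)¹ = r¹⁴s.
Check: (r¹⁴s) · (r¹⁴s) → (r¹⁴s) · r¹⁴ = s;   s · s = e, giving e as required.

Answer: r¹⁴s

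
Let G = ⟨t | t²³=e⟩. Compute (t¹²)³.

Compute successive powers of (t¹²), reducing at each step:
  (t¹²)²: (t¹²) · t¹² = t
  (t¹²)³: t · t¹² = t¹³

Answer: t¹³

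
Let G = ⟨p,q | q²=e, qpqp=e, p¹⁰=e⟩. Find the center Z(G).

An element z ∈ Z(G) iff z commutes with every generator.
For example p⁵ is central: (p⁵)·p = p⁶ = p·(p⁵); (p⁵)·q = p⁵q = q·(p⁵).
Whereas p ∉ Z(G) since p·q = pq ≠ p⁹q = q·p.
Checking each of the 20 elements this way gives Z(G) = {e, p⁵}, of order 2.

Answer: {e, p⁵}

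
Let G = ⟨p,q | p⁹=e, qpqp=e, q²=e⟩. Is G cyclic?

Every cyclic group is abelian. But p·q = pq while q·p = p⁸q, so p·q ≠ q·p and G is not abelian. Hence G is not cyclic.

Answer: No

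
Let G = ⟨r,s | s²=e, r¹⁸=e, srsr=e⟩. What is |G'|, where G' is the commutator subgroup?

G' = [G, G] is generated by all commutators. The generator-pair commutators are: [r, s] = r².
The subgroup they normally generate is {e, r², r⁴, r⁶, r⁸, r¹⁰, r¹², r¹⁴, r¹⁶}, of order 9.
Check: |G/G'| = 36/9 = 4 is the order of the abelianisation.

Answer: 9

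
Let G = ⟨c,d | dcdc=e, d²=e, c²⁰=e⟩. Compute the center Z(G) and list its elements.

An element z ∈ Z(G) iff z commutes with every generator.
For example c¹⁰ is central: (c¹⁰)·c = c¹¹ = c·(c¹⁰); (c¹⁰)·d = c¹⁰d = d·(c¹⁰).
Whereas c ∉ Z(G) since c·d = cd ≠ c¹⁹d = d·c.
Checking each of the 40 elements this way gives Z(G) = {e, c¹⁰}, of order 2.

Answer: {e, c¹⁰}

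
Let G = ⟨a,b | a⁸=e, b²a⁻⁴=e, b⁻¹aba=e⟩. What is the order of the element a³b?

Compute successive powers until reaching e:
  (a³b)¹ = a³b, (a³b)² = a⁴, (a³b)³ = a³b⁻¹, (a³b)⁴ = e.
The smallest positive k with (a³b)ᵏ = e is 4.

Answer: 4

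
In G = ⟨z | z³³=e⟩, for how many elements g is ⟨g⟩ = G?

G is cyclic of order 33. An element generates G iff its order is 33, and a cyclic group of order 33 has exactly φ(33) = 20 such elements.

Answer: 20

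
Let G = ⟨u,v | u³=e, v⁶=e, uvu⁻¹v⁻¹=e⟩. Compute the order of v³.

Compute successive powers until reaching e:
  (v³)¹ = v³, (v³)² = e.
The smallest positive k with (v³)ᵏ = e is 2.

Answer: 2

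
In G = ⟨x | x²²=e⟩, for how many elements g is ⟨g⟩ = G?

G is cyclic of order 22. An element generates G iff its order is 22, and a cyclic group of order 22 has exactly φ(22) = 10 such elements.

Answer: 10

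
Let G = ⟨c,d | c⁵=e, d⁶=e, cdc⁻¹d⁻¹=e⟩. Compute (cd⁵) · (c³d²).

Compute (cd⁵) · (c³d²) by multiplying left to right and reducing via the relations at each step:
  (cd⁵) · c³ = c⁴d⁵
  (c⁴d⁵) · d² = c⁴d

Answer: c⁴d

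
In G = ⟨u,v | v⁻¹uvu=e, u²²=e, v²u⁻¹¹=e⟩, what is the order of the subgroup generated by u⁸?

|⟨u⁸⟩| equals the order of u⁸. Compute successive powers until reaching e:
  (u⁸)¹ = u⁸, (u⁸)² = u¹⁶, (u⁸)³ = u², (u⁸)⁴ = u¹⁰, (u⁸)⁵ = u¹⁸, (u⁸)⁶ = u⁴, (u⁸)⁷ = u¹², (u⁸)⁸ = u²⁰, (u⁸)⁹ = u⁶, (u⁸)¹⁰ = u¹⁴, (u⁸)¹¹ = e.
The smallest positive k with (u⁸)ᵏ = e is 11, so |⟨u⁸⟩| = 11.

Answer: 11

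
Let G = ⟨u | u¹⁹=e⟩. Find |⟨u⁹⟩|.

|⟨u⁹⟩| equals the order of u⁹. Compute successive powers until reaching e:
  (u⁹)¹ = u⁹, (u⁹)² = u¹⁸, (u⁹)³ = u⁸, (u⁹)⁴ = u¹⁷, (u⁹)⁵ = u⁷, (u⁹)⁶ = u¹⁶, (u⁹)⁷ = u⁶, (u⁹)⁸ = u¹⁵, (u⁹)⁹ = u⁵, (u⁹)¹⁰ = u¹⁴, (u⁹)¹¹ = u⁴, (u⁹)¹² = u¹³, (u⁹)¹³ = u³, (u⁹)¹⁴ = u¹², (u⁹)¹⁵ = u², (u⁹)¹⁶ = u¹¹, (u⁹)¹⁷ = u, (u⁹)¹⁸ = u¹⁰, (u⁹)¹⁹ = e.
The smallest positive k with (u⁹)ᵏ = e is 19, so |⟨u⁹⟩| = 19.

Answer: 19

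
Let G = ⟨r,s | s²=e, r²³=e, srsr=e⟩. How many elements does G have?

Enumerate words in the generators, reducing via the relations: the distinct elements are
  {e, r, s, rs, r², r³, r⁴, r⁵, r⁶, r⁷, r⁸, r⁹, r²s, r²², r²¹, r²⁰, r³s, r¹², r¹³, r¹¹, r¹⁰, r¹⁴, r¹⁵, r¹⁶, r¹⁷, r¹⁸, r¹⁹, r⁴s, r⁵s, r⁶s, r⁷s, r⁸s, r⁹s, r²²s, r²¹s, r²⁰s, r¹²s, r¹³s, r¹¹s, r¹⁰s, r¹⁴s, r¹⁵s, r¹⁶s, r¹⁷s, r¹⁸s, r¹⁹s}.
No further products give new elements, so |G| = 46.

Answer: 46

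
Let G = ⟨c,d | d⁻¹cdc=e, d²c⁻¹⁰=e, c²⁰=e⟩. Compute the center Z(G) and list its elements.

An element z ∈ Z(G) iff z commutes with every generator.
For example c¹⁰ is central: (c¹⁰)·c = c¹¹ = c·(c¹⁰); (c¹⁰)·d = d⁻¹ = d·(c¹⁰).
Whereas c ∉ Z(G) since c·d = cd ≠ c⁹d⁻¹ = d·c.
Checking each of the 40 elements this way gives Z(G) = {e, c¹⁰}, of order 2.

Answer: {e, c¹⁰}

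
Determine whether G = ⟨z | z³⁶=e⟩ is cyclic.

|G| = 36. The element z has order 36 (its powers give 36 distinct elements), so ⟨z⟩ = G and G is cyclic.

Answer: Yes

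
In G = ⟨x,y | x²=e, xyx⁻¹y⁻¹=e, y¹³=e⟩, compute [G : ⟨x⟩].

First find ord(x) by computing successive powers:
  x¹ = x, x² = e.
So |⟨x⟩| = ord(x) = 2. With |G| = 26, by Lagrange [G : ⟨x⟩] = 26/2 = 13.

Answer: 13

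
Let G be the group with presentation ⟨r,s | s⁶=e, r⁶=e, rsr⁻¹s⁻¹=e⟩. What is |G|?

Enumerate words in the generators, reducing via the relations: the distinct elements are
  {e, r, s, rs, r², r³, r⁴, r⁵, s², s³, s⁴, s⁵, rs², rs³, rs⁴, rs⁵, r²s, r³s, r⁴s, r⁵s, r²s², r²s³, r²s⁴, r²s⁵, r³s², r³s³, r³s⁴, r³s⁵, r⁴s², r⁴s³, r⁴s⁴, r⁴s⁵, r⁵s², r⁵s³, r⁵s⁴, r⁵s⁵}.
No further products give new elements, so |G| = 36.

Answer: 36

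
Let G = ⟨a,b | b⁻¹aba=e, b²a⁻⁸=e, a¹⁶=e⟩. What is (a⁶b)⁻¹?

The order of (a⁶b) is 4 (smallest k with (a⁶b)ᵏ = e), so (a⁶b)⁻¹ = (a⁶b)³ = a⁶b⁻¹.
Check: (a⁶b) · (a⁶b⁻¹) → (a⁶b) · a⁶ = b;   b · b⁻¹ = e, giving e as required.

Answer: a⁶b⁻¹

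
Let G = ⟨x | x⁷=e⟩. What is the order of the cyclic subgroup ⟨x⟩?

|⟨x⟩| equals the order of x. Compute successive powers until reaching e:
  x¹ = x, x² = x², x³ = x³, x⁴ = x⁴, x⁵ = x⁵, x⁶ = x⁶, x⁷ = e.
The smallest positive k with xᵏ = e is 7, so |⟨x⟩| = 7.

Answer: 7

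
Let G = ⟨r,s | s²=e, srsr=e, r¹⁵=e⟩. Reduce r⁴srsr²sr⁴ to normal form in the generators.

Multiply left to right, reducing at each step:
  (r⁴) · s = r⁴s
  (r⁴s) · r = r³s
  (r³s) · s = r³
  (r³) · r² = r⁵
  (r⁵) · s = r⁵s
  (r⁵s) · r⁴ = rs

Answer: rs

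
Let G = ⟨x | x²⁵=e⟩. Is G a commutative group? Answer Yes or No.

G has a single generator, so G is cyclic and hence abelian.

Answer: Yes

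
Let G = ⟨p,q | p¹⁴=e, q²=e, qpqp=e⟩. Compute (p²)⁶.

Compute successive powers of (p²), reducing at each step:
  (p²)²: (p²) · p² = p⁴
  (p²)³: (p⁴) · p² = p⁶
  (p²)⁴: (p⁶) · p² = p⁸
  (p²)⁵: (p⁸) · p² = p¹⁰
  (p²)⁶: (p¹⁰) · p² = p¹²

Answer: p¹²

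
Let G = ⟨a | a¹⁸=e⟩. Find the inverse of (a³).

The order of (a³) is 6 (smallest k with (a³)ᵏ = e), so (a³)⁻¹ = (a³)⁵ = a¹⁵.
Check: (a³) · (a¹⁵) → (a³) · a¹⁵ = e, giving e as required.

Answer: a¹⁵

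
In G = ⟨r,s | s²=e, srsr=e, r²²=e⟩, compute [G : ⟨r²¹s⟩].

First find ord(r²¹s) by computing successive powers:
  (r²¹s)¹ = r²¹s, (r²¹s)² = e.
So |⟨r²¹s⟩| = ord(r²¹s) = 2. With |G| = 44, by Lagrange [G : ⟨r²¹s⟩] = 44/2 = 22.

Answer: 22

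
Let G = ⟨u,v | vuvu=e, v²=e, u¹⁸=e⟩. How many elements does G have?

Enumerate words in the generators, reducing via the relations: the distinct elements are
  {e, u, v, uv, u², u³, u⁴, u⁵, u⁶, u⁷, u⁸, u⁹, u²v, u³v, u¹², u¹³, u¹¹, u¹⁰, u¹⁴, u¹⁵, u¹⁶, u¹⁷, u⁴v, u⁵v, u⁶v, u⁷v, u⁸v, u⁹v, u¹²v, u¹³v, u¹¹v, u¹⁰v, u¹⁴v, u¹⁵v, u¹⁶v, u¹⁷v}.
No further products give new elements, so |G| = 36.

Answer: 36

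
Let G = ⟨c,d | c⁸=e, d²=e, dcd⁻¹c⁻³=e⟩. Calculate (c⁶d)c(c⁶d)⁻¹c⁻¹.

[(c⁶d), c] = (c⁶d)·c·(c⁶d)⁻¹·c⁻¹.
  (c⁶d) · c = cd
  (cd) · (c⁶d) = c³
  (c³) · (c⁷) = c²

Answer: c²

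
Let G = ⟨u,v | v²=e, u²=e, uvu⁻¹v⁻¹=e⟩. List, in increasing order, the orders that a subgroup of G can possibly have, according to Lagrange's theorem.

|G| = 4 = 2². By Lagrange's theorem the order of any subgroup divides 4; the divisors of 4 are 1, 2, 4.

Answer: 1, 2, 4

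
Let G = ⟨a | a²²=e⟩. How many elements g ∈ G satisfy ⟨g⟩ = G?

G is cyclic of order 22. An element generates G iff its order is 22, and a cyclic group of order 22 has exactly φ(22) = 10 such elements.

Answer: 10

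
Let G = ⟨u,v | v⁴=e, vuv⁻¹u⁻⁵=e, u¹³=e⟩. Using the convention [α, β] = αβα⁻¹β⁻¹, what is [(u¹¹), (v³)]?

[(u¹¹), (v³)] = (u¹¹)·(v³)·(u¹¹)⁻¹·(v³)⁻¹.
  (u¹¹) · (v³) = u¹¹v³
  (u¹¹v³) · (u²) = uv³
  (uv³) · v = u

Answer: u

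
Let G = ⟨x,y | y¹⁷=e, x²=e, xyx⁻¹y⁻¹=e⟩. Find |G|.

Enumerate words in the generators, reducing via the relations: the distinct elements are
  {e, x, y, xy, y², y³, y⁴, y⁵, y⁶, y⁷, y⁸, y⁹, xy², xy³, xy⁴, xy⁵, xy⁶, xy⁷, xy⁸, xy⁹, y¹², y¹³, y¹¹, y¹⁰, y¹⁴, y¹⁵, y¹⁶, xy¹², xy¹³, xy¹¹, xy¹⁰, xy¹⁴, xy¹⁵, xy¹⁶}.
No further products give new elements, so |G| = 34.

Answer: 34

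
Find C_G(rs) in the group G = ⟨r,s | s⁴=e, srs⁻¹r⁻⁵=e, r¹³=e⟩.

⟨rs⟩ ⊆ C_G(rs) since powers of rs commute with rs; so |C_G(rs)| ≥ |⟨rs⟩| = 4.
By orbit–stabilizer, |C_G(rs)| = |G| / |conj. class of rs| = 52 / 13 = 4.
The 4 elements commuting with rs are {e, rs, r⁵s³, r⁶s²}.

Answer: {e, rs, r⁵s³, r⁶s²}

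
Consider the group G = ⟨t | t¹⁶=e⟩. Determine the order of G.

G is generated by a single element, so G is cyclic. The relator gives t¹⁶ = e and no smaller power is forced to be e, so the 16 powers {e, t, t², t³, t⁴, t⁵, t⁶, t⁷, t⁸, t⁹, t¹², t¹³, t¹¹, t¹⁰, t¹⁴, t¹⁵} are distinct. Hence |G| = 16.

Answer: 16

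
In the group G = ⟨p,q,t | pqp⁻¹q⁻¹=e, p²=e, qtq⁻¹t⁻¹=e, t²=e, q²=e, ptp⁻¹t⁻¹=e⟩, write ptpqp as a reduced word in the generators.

Multiply left to right, reducing at each step:
  p · t = pt
  (pt) · p = t
  t · q = qt
  (qt) · p = pqt

Answer: pqt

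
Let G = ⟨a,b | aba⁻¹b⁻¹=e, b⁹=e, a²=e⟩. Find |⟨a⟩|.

|⟨a⟩| equals the order of a. Compute successive powers until reaching e:
  a¹ = a, a² = e.
The smallest positive k with aᵏ = e is 2, so |⟨a⟩| = 2.

Answer: 2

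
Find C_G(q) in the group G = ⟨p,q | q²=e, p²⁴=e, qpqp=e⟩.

⟨q⟩ ⊆ C_G(q) since powers of q commute with q; so |C_G(q)| ≥ |⟨q⟩| = 2.
By orbit–stabilizer, |C_G(q)| = |G| / |conj. class of q| = 48 / 12 = 4.
The 4 elements commuting with q are {e, p¹², q, p¹²q}.

Answer: {e, p¹², q, p¹²q}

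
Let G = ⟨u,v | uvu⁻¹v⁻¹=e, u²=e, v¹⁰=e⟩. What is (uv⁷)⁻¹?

The order of (uv⁷) is 10 (smallest k with (uv⁷)ᵏ = e), so (uv⁷)⁻¹ = (uv⁷)⁹ = uv³.
Check: (uv⁷) · (uv³) → (uv⁷) · u = v⁷;   (v⁷) · v³ = e, giving e as required.

Answer: uv³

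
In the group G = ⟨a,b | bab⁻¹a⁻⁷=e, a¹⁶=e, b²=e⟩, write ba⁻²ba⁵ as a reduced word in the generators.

Multiply left to right, reducing at each step:
  b · a⁻² = a²b
  (a²b) · b = a²
  (a²) · a⁵ = a⁷

Answer: a⁷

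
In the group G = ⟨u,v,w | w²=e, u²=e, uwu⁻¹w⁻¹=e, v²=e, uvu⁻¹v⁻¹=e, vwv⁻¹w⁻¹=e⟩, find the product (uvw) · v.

Compute (uvw) · v by multiplying left to right and reducing via the relations at each step:
  (uvw) · v = uw

Answer: uw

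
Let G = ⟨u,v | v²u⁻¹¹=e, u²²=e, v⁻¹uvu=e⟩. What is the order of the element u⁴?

Compute successive powers until reaching e:
  (u⁴)¹ = u⁴, (u⁴)² = u⁸, (u⁴)³ = u¹², (u⁴)⁴ = u¹⁶, (u⁴)⁵ = u²⁰, (u⁴)⁶ = u², (u⁴)⁷ = u⁶, (u⁴)⁸ = u¹⁰, (u⁴)⁹ = u¹⁴, (u⁴)¹⁰ = u¹⁸, (u⁴)¹¹ = e.
The smallest positive k with (u⁴)ᵏ = e is 11.

Answer: 11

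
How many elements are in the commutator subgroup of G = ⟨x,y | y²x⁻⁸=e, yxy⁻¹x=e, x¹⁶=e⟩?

G' = [G, G] is generated by all commutators. The generator-pair commutators are: [x, y] = x².
The subgroup they normally generate is {e, x², x⁴, x⁶, x⁸, x¹⁰, x¹², x¹⁴}, of order 8.
Check: |G/G'| = 32/8 = 4 is the order of the abelianisation.

Answer: 8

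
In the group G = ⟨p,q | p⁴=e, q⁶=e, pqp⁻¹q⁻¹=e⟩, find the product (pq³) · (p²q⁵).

Compute (pq³) · (p²q⁵) by multiplying left to right and reducing via the relations at each step:
  (pq³) · p² = p³q³
  (p³q³) · q⁵ = p³q²

Answer: p³q²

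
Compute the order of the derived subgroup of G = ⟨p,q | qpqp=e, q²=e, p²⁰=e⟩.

G' = [G, G] is generated by all commutators. The generator-pair commutators are: [p, q] = p².
The subgroup they normally generate is {e, p², p⁴, p⁶, p⁸, p¹⁰, p¹², p¹⁴, p¹⁶, p¹⁸}, of order 10.
Check: |G/G'| = 40/10 = 4 is the order of the abelianisation.

Answer: 10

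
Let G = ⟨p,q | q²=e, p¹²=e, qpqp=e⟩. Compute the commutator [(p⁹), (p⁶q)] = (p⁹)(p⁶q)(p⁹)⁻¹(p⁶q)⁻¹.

[(p⁹), (p⁶q)] = (p⁹)·(p⁶q)·(p⁹)⁻¹·(p⁶q)⁻¹.
  (p⁹) · (p⁶q) = p³q
  (p³q) · (p³) = q
  q · (p⁶q) = p⁶

Answer: p⁶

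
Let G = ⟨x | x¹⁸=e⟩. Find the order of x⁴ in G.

Compute successive powers until reaching e:
  (x⁴)¹ = x⁴, (x⁴)² = x⁸, (x⁴)³ = x¹², (x⁴)⁴ = x¹⁶, (x⁴)⁵ = x², (x⁴)⁶ = x⁶, (x⁴)⁷ = x¹⁰, (x⁴)⁸ = x¹⁴, (x⁴)⁹ = e.
The smallest positive k with (x⁴)ᵏ = e is 9.

Answer: 9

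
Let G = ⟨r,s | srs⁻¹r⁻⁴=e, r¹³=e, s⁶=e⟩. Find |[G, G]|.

G' = [G, G] is generated by all commutators. The generator-pair commutators are: [r, s] = r¹⁰.
The subgroup they normally generate is {e, r, r², r³, r⁴, r⁵, r⁶, r⁷, r⁸, r⁹, r¹⁰, r¹¹, r¹²}, of order 13.
Check: |G/G'| = 78/13 = 6 is the order of the abelianisation.

Answer: 13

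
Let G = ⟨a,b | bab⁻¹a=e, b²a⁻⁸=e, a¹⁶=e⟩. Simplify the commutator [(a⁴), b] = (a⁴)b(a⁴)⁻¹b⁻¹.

[(a⁴), b] = (a⁴)·b·(a⁴)⁻¹·b⁻¹.
  (a⁴) · b = a⁴b
  (a⁴b) · (a¹²) = b⁻¹
  (b⁻¹) · (b⁻¹) = a⁸

Answer: a⁸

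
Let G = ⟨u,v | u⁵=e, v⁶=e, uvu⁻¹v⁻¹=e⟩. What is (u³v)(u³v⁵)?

Compute (u³v) · (u³v⁵) by multiplying left to right and reducing via the relations at each step:
  (u³v) · u³ = uv
  (uv) · v⁵ = u

Answer: u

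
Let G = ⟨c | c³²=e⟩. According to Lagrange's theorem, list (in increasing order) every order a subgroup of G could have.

|G| = 32 = 2⁵. By Lagrange's theorem the order of any subgroup divides 32; the divisors of 32 are 1, 2, 4, 8, 16, 32.

Answer: 1, 2, 4, 8, 16, 32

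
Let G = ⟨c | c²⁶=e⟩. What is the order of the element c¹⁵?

Compute successive powers until reaching e:
  (c¹⁵)¹ = c¹⁵, (c¹⁵)² = c⁴, (c¹⁵)³ = c¹⁹, (c¹⁵)⁴ = c⁸, (c¹⁵)⁵ = c²³, (c¹⁵)⁶ = c¹², (c¹⁵)⁷ = c, (c¹⁵)⁸ = c¹⁶, (c¹⁵)⁹ = c⁵, (c¹⁵)¹⁰ = c²⁰, (c¹⁵)¹¹ = c⁹, (c¹⁵)¹² = c²⁴, (c¹⁵)¹³ = c¹³, (c¹⁵)¹⁴ = c², (c¹⁵)¹⁵ = c¹⁷, (c¹⁵)¹⁶ = c⁶, (c¹⁵)¹⁷ = c²¹, (c¹⁵)¹⁸ = c¹⁰, (c¹⁵)¹⁹ = c²⁵, (c¹⁵)²⁰ = c¹⁴, (c¹⁵)²¹ = c³, (c¹⁵)²² = c¹⁸, (c¹⁵)²³ = c⁷, (c¹⁵)²⁴ = c²², (c¹⁵)²⁵ = c¹¹, (c¹⁵)²⁶ = e.
The smallest positive k with (c¹⁵)ᵏ = e is 26.

Answer: 26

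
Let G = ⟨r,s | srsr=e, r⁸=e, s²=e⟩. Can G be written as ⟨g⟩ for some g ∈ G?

Every cyclic group is abelian. But r·s = rs while s·r = r⁷s, so r·s ≠ s·r and G is not abelian. Hence G is not cyclic.

Answer: No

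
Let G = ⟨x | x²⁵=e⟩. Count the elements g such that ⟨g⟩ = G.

G is cyclic of order 25. An element generates G iff its order is 25, and a cyclic group of order 25 has exactly φ(25) = 20 such elements.

Answer: 20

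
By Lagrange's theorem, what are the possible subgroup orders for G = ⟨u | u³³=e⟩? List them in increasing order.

|G| = 33 = 3 · 11. By Lagrange's theorem the order of any subgroup divides 33; the divisors of 33 are 1, 3, 11, 33.

Answer: 1, 3, 11, 33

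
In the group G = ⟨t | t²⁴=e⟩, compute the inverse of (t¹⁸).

The order of (t¹⁸) is 4 (smallest k with (t¹⁸)ᵏ = e), so (t¹⁸)⁻¹ = (t¹⁸)³ = t⁶.
Check: (t¹⁸) · (t⁶) → (t¹⁸) · t⁶ = e, giving e as required.

Answer: t⁶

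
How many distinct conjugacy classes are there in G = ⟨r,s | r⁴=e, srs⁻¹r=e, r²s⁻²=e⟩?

The conjugacy classes (representative and size) are:
  [e] (size 1), [r³] (size 2), [r²] (size 1), [s⁻¹] (size 2), [rs] (size 2).
Class equation: 1 + 2 + 1 + 2 + 2 = 8 = |G|. So G has 5 conjugacy classes.

Answer: 5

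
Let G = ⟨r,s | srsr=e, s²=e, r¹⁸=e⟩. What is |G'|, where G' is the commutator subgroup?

G' = [G, G] is generated by all commutators. The generator-pair commutators are: [r, s] = r².
The subgroup they normally generate is {e, r², r⁴, r⁶, r⁸, r¹⁰, r¹², r¹⁴, r¹⁶}, of order 9.
Check: |G/G'| = 36/9 = 4 is the order of the abelianisation.

Answer: 9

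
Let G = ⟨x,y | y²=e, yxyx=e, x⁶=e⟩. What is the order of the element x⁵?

Compute successive powers until reaching e:
  (x⁵)¹ = x⁵, (x⁵)² = x⁴, (x⁵)³ = x³, (x⁵)⁴ = x², (x⁵)⁵ = x, (x⁵)⁶ = e.
The smallest positive k with (x⁵)ᵏ = e is 6.

Answer: 6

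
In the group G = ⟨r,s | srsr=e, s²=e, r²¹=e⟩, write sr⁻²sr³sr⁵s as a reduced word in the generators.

Multiply left to right, reducing at each step:
  s · r⁻² = r²s
  (r²s) · s = r²
  (r²) · r³ = r⁵
  (r⁵) · s = r⁵s
  (r⁵s) · r⁵ = s
  s · s = e

Answer: e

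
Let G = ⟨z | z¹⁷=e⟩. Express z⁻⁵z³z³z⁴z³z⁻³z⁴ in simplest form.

Multiply left to right, reducing at each step:
  (z¹²) · z³ = z¹⁵
  (z¹⁵) · z³ = z
  z · z⁴ = z⁵
  (z⁵) · z³ = z⁸
  (z⁸) · z⁻³ = z⁵
  (z⁵) · z⁴ = z⁹

Answer: z⁹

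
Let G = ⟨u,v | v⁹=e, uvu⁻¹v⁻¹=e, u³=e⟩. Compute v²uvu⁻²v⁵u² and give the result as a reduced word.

Multiply left to right, reducing at each step:
  (v²) · u = uv²
  (uv²) · v = uv³
  (uv³) · u⁻² = u²v³
  (u²v³) · v⁵ = u²v⁸
  (u²v⁸) · u² = uv⁸

Answer: uv⁸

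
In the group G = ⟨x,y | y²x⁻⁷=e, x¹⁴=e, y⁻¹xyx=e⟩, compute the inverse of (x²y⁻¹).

The order of (x²y⁻¹) is 4 (smallest k with (x²y⁻¹)ᵏ = e), so (x²y⁻¹)⁻¹ = (x²y⁻¹)³ = x²y.
Check: (x²y⁻¹) · (x²y) → (x²y⁻¹) · x² = y⁻¹;   (y⁻¹) · y = e, giving e as required.

Answer: x²y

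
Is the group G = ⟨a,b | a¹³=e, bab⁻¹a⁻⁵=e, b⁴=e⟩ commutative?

a·b = ab but b·a = a⁵b, so a·b ≠ b·a and G is not abelian.

Answer: No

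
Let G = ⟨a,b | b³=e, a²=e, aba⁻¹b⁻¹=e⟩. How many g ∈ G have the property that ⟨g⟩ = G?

G is cyclic of order 6. An element generates G iff its order is 6, and a cyclic group of order 6 has exactly φ(6) = 2 such elements.

Answer: 2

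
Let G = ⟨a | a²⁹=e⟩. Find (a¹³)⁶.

Compute successive powers of (a¹³), reducing at each step:
  (a¹³)²: (a¹³) · a¹³ = a²⁶
  (a¹³)³: (a²⁶) · a¹³ = a¹⁰
  (a¹³)⁴: (a¹⁰) · a¹³ = a²³
  (a¹³)⁵: (a²³) · a¹³ = a⁷
  (a¹³)⁶: (a⁷) · a¹³ = a²⁰

Answer: a²⁰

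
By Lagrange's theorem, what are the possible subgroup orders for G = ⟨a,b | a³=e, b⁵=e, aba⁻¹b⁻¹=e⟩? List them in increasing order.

|G| = 15 = 3 · 5. By Lagrange's theorem the order of any subgroup divides 15; the divisors of 15 are 1, 3, 5, 15.

Answer: 1, 3, 5, 15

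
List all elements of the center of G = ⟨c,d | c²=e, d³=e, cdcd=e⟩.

An element z ∈ Z(G) iff z commutes with every generator.
For example e is central: e·c = c = c·e; e·d = d = d·e.
Whereas c ∉ Z(G) since c·d = cd ≠ cd² = d·c.
Checking each of the 6 elements this way gives Z(G) = {e}, of order 1.

Answer: {e}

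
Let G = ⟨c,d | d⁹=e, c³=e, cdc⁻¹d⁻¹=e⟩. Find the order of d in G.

Compute successive powers until reaching e:
  d¹ = d, d² = d², d³ = d³, d⁴ = d⁴, d⁵ = d⁵, d⁶ = d⁶, d⁷ = d⁷, d⁸ = d⁸, d⁹ = e.
The smallest positive k with dᵏ = e is 9.

Answer: 9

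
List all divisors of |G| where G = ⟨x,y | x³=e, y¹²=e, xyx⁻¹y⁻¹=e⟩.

|G| = 36 = 2² · 3². By Lagrange's theorem the order of any subgroup divides 36; the divisors of 36 are 1, 2, 3, 4, 6, 9, 12, 18, 36.

Answer: 1, 2, 3, 4, 6, 9, 12, 18, 36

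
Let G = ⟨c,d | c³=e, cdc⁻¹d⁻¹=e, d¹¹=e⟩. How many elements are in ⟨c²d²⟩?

|⟨c²d²⟩| equals the order of c²d². Compute successive powers until reaching e:
  (c²d²)¹ = c²d², (c²d²)² = cd⁴, (c²d²)³ = d⁶, (c²d²)⁴ = c²d⁸, (c²d²)⁵ = cd¹⁰, (c²d²)⁶ = d, (c²d²)⁷ = c²d³, (c²d²)⁸ = cd⁵, (c²d²)⁹ = d⁷, (c²d²)¹⁰ = c²d⁹, (c²d²)¹¹ = c, (c²d²)¹² = d², (c²d²)¹³ = c²d⁴, (c²d²)¹⁴ = cd⁶, (c²d²)¹⁵ = d⁸, (c²d²)¹⁶ = c²d¹⁰, (c²d²)¹⁷ = cd, (c²d²)¹⁸ = d³, (c²d²)¹⁹ = c²d⁵, (c²d²)²⁰ = cd⁷, (c²d²)²¹ = d⁹, (c²d²)²² = c², (c²d²)²³ = cd², (c²d²)²⁴ = d⁴, (c²d²)²⁵ = c²d⁶, (c²d²)²⁶ = cd⁸, (c²d²)²⁷ = d¹⁰, (c²d²)²⁸ = c²d, (c²d²)²⁹ = cd³, (c²d²)³⁰ = d⁵, (c²d²)³¹ = c²d⁷, (c²d²)³² = cd⁹, (c²d²)³³ = e.
The smallest positive k with (c²d²)ᵏ = e is 33, so |⟨c²d²⟩| = 33.

Answer: 33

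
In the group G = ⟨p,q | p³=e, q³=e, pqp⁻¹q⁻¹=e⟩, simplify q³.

Compute successive powers of q, reducing at each step:
  q²: q · q = q²
  q³: (q²) · q = e

Answer: e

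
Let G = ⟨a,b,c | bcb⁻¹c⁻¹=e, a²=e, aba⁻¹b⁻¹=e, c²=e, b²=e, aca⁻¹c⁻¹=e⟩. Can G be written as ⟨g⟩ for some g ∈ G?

|G| = 8, but the maximum element order in G is 2 < 8. No single element generates all of G, so G is not cyclic.

Answer: No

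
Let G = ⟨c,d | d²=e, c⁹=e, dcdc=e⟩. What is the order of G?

Enumerate words in the generators, reducing via the relations: the distinct elements are
  {c, d, e, cd, c², c³, c⁴, c⁵, c⁶, c⁷, c⁸, c²d, c³d, c⁴d, c⁵d, c⁶d, c⁷d, c⁸d}.
No further products give new elements, so |G| = 18.

Answer: 18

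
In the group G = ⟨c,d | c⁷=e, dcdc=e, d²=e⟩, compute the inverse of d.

The order of d is 2 (smallest k with dᵏ = e), so d⁻¹ = d¹ = d.
Check: d · d → d · d = e, giving e as required.

Answer: d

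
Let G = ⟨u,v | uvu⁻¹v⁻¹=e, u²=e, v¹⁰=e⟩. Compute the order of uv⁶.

Compute successive powers until reaching e:
  (uv⁶)¹ = uv⁶, (uv⁶)² = v², (uv⁶)³ = uv⁸, (uv⁶)⁴ = v⁴, (uv⁶)⁵ = u, (uv⁶)⁶ = v⁶, (uv⁶)⁷ = uv², (uv⁶)⁸ = v⁸, (uv⁶)⁹ = uv⁴, (uv⁶)¹⁰ = e.
The smallest positive k with (uv⁶)ᵏ = e is 10.

Answer: 10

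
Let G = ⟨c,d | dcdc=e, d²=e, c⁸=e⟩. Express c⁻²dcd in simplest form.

Multiply left to right, reducing at each step:
  (c⁶) · d = c⁶d
  (c⁶d) · c = c⁵d
  (c⁵d) · d = c⁵

Answer: c⁵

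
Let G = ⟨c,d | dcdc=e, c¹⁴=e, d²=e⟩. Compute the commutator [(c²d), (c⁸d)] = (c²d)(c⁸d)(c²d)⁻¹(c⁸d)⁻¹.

[(c²d), (c⁸d)] = (c²d)·(c⁸d)·(c²d)⁻¹·(c⁸d)⁻¹.
  (c²d) · (c⁸d) = c⁸
  (c⁸) · (c²d) = c¹⁰d
  (c¹⁰d) · (c⁸d) = c²

Answer: c²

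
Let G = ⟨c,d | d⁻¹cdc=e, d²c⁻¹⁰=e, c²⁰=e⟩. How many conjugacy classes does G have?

The conjugacy classes (representative and size) are:
  [e] (size 1), [c] (size 2), [c²] (size 2), [c³] (size 2), [c⁴] (size 2), [c⁵] (size 2), [c¹⁴] (size 2), [c⁷] (size 2), [c⁸] (size 2), [c¹¹] (size 2), [c¹⁰] (size 1), [c²d⁻¹] (size 10), [c⁹d] (size 10).
Class equation: 1 + 2 + 2 + 2 + 2 + 2 + 2 + 2 + 2 + 2 + 1 + 10 + 10 = 40 = |G|. So G has 13 conjugacy classes.

Answer: 13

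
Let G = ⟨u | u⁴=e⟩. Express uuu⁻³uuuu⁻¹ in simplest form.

Multiply left to right, reducing at each step:
  u · u = u²
  (u²) · u⁻³ = u³
  (u³) · u = e
  e · u = u
  u · u = u²
  (u²) · u⁻¹ = u

Answer: u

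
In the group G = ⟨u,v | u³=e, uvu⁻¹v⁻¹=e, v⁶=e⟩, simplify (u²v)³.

Compute successive powers of (u²v), reducing at each step:
  (u²v)²: (u²v) · u² = uv;   (uv) · v = uv²
  (u²v)³: (uv²) · u² = v²;   (v²) · v = v³

Answer: v³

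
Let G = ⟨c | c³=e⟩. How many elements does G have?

G is generated by a single element, so G is cyclic. The relator gives c³ = e and no smaller power is forced to be e, so the 3 powers {c, e, c²} are distinct. Hence |G| = 3.

Answer: 3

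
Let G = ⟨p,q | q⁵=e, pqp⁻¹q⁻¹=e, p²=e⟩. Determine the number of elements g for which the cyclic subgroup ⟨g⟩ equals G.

G is cyclic of order 10. An element generates G iff its order is 10, and a cyclic group of order 10 has exactly φ(10) = 4 such elements.

Answer: 4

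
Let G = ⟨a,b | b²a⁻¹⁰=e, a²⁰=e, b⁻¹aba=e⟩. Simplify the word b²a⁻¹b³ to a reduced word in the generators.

Multiply left to right, reducing at each step:
  (a¹⁰) · a⁻¹ = a⁹
  (a⁹) · b³ = a⁹b⁻¹

Answer: a⁹b⁻¹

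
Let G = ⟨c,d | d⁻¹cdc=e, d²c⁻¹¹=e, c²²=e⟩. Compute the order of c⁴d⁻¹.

Compute successive powers until reaching e:
  (c⁴d⁻¹)¹ = c⁴d⁻¹, (c⁴d⁻¹)² = c¹¹, (c⁴d⁻¹)³ = c⁴d, (c⁴d⁻¹)⁴ = e.
The smallest positive k with (c⁴d⁻¹)ᵏ = e is 4.

Answer: 4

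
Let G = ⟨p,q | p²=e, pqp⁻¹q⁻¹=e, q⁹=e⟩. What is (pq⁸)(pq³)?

Compute (pq⁸) · (pq³) by multiplying left to right and reducing via the relations at each step:
  (pq⁸) · p = q⁸
  (q⁸) · q³ = q²

Answer: q²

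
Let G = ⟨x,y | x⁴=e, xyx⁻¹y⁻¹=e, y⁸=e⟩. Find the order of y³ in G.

Compute successive powers until reaching e:
  (y³)¹ = y³, (y³)² = y⁶, (y³)³ = y, (y³)⁴ = y⁴, (y³)⁵ = y⁷, (y³)⁶ = y², (y³)⁷ = y⁵, (y³)⁸ = e.
The smallest positive k with (y³)ᵏ = e is 8.

Answer: 8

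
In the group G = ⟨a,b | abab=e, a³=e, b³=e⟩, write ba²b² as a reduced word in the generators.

Multiply left to right, reducing at each step:
  b · a² = ba²
  (ba²) · b² = b²a

Answer: b²a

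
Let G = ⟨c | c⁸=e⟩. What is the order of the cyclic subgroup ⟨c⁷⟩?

|⟨c⁷⟩| equals the order of c⁷. Compute successive powers until reaching e:
  (c⁷)¹ = c⁷, (c⁷)² = c⁶, (c⁷)³ = c⁵, (c⁷)⁴ = c⁴, (c⁷)⁵ = c³, (c⁷)⁶ = c², (c⁷)⁷ = c, (c⁷)⁸ = e.
The smallest positive k with (c⁷)ᵏ = e is 8, so |⟨c⁷⟩| = 8.

Answer: 8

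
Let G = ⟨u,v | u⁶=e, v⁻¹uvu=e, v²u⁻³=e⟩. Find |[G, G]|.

G' = [G, G] is generated by all commutators. The generator-pair commutators are: [u, v] = u².
The subgroup they normally generate is {e, u², u⁴}, of order 3.
Check: |G/G'| = 12/3 = 4 is the order of the abelianisation.

Answer: 3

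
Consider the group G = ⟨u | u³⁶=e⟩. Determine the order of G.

G is generated by a single element, so G is cyclic. The relator gives u³⁶ = e and no smaller power is forced to be e, so the 36 powers {e, u, u², u³, u⁴, u⁵, u⁶, u⁷, u⁸, u⁹, u²², u²³, u²¹, u²⁰, u²⁴, u²⁵, u²⁶, u²⁷, u²⁸, u²⁹, u³², u³³, u³¹, u³⁰, u³⁴, u³⁵, u¹², u¹³, u¹¹, u¹⁰, u¹⁴, u¹⁵, u¹⁶, u¹⁷, u¹⁸, u¹⁹} are distinct. Hence |G| = 36.

Answer: 36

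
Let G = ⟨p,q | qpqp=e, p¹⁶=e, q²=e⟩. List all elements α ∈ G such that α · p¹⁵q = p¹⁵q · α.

⟨p¹⁵q⟩ ⊆ C_G(p¹⁵q) since powers of p¹⁵q commute with p¹⁵q; so |C_G(p¹⁵q)| ≥ |⟨p¹⁵q⟩| = 2.
By orbit–stabilizer, |C_G(p¹⁵q)| = |G| / |conj. class of p¹⁵q| = 32 / 8 = 4.
The 4 elements commuting with p¹⁵q are {e, p⁸, p¹⁵q, p⁷q}.

Answer: {e, p⁸, p¹⁵q, p⁷q}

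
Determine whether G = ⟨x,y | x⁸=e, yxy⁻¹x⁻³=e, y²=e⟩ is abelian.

x·y = xy but y·x = x³y, so x·y ≠ y·x and G is not abelian.

Answer: No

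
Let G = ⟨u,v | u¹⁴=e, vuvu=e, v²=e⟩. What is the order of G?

Enumerate words in the generators, reducing via the relations: the distinct elements are
  {e, u, v, uv, u², u³, u⁴, u⁵, u⁶, u⁷, u⁸, u⁹, u²v, u³v, u¹², u¹³, u¹¹, u¹⁰, u⁴v, u⁵v, u⁶v, u⁷v, u⁸v, u⁹v, u¹²v, u¹³v, u¹¹v, u¹⁰v}.
No further products give new elements, so |G| = 28.

Answer: 28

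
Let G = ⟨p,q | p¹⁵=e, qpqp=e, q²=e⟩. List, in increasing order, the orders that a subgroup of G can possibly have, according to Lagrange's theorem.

|G| = 30 = 2 · 3 · 5. By Lagrange's theorem the order of any subgroup divides 30; the divisors of 30 are 1, 2, 3, 5, 6, 10, 15, 30.

Answer: 1, 2, 3, 5, 6, 10, 15, 30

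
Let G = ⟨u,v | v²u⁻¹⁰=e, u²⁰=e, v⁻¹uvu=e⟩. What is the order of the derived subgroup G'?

G' = [G, G] is generated by all commutators. The generator-pair commutators are: [u, v] = u².
The subgroup they normally generate is {e, u², u⁴, u⁶, u⁸, u¹⁰, u¹², u¹⁴, u¹⁶, u¹⁸}, of order 10.
Check: |G/G'| = 40/10 = 4 is the order of the abelianisation.

Answer: 10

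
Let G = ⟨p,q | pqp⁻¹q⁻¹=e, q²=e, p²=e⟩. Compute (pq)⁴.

Compute successive powers of (pq), reducing at each step:
  (pq)²: (pq) · p = q;   q · q = e
  (pq)³: e · p = p;   p · q = pq
  (pq)⁴: (pq) · p = q;   q · q = e

Answer: e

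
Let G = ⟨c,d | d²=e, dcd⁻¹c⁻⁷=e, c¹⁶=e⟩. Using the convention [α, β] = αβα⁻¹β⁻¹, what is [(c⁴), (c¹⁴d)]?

[(c⁴), (c¹⁴d)] = (c⁴)·(c¹⁴d)·(c⁴)⁻¹·(c¹⁴d)⁻¹.
  (c⁴) · (c¹⁴d) = c²d
  (c²d) · (c¹²) = c⁶d
  (c⁶d) · (c¹⁴d) = c⁸

Answer: c⁸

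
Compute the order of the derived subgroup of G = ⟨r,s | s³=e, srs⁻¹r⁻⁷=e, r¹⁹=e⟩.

G' = [G, G] is generated by all commutators. The generator-pair commutators are: [r, s] = r¹³.
The subgroup they normally generate is {e, r, r², r³, r⁴, r⁵, r⁶, r⁷, r⁸, r⁹, r¹⁰, r¹¹, r¹², r¹³, r¹⁴, r¹⁵, r¹⁶, r¹⁷, r¹⁸}, of order 19.
Check: |G/G'| = 57/19 = 3 is the order of the abelianisation.

Answer: 19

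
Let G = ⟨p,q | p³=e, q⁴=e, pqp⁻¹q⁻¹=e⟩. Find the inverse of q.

The order of q is 4 (smallest k with qᵏ = e), so q⁻¹ = q³ = q³.
Check: q · (q³) → q · q³ = e, giving e as required.

Answer: q³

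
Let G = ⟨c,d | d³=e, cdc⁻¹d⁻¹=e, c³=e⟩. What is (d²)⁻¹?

The order of (d²) is 3 (smallest k with (d²)ᵏ = e), so (d²)⁻¹ = (d²)² = d.
Check: (d²) · d → (d²) · d = e, giving e as required.

Answer: d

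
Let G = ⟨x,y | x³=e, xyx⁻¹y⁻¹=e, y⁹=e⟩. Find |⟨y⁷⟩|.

|⟨y⁷⟩| equals the order of y⁷. Compute successive powers until reaching e:
  (y⁷)¹ = y⁷, (y⁷)² = y⁵, (y⁷)³ = y³, (y⁷)⁴ = y, (y⁷)⁵ = y⁸, (y⁷)⁶ = y⁶, (y⁷)⁷ = y⁴, (y⁷)⁸ = y², (y⁷)⁹ = e.
The smallest positive k with (y⁷)ᵏ = e is 9, so |⟨y⁷⟩| = 9.

Answer: 9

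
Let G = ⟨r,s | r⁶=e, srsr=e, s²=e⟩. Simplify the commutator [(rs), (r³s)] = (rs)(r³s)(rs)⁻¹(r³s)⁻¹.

[(rs), (r³s)] = (rs)·(r³s)·(rs)⁻¹·(r³s)⁻¹.
  (rs) · (r³s) = r⁴
  (r⁴) · (rs) = r⁵s
  (r⁵s) · (r³s) = r²

Answer: r²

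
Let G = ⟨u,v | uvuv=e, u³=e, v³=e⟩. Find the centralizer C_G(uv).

⟨uv⟩ ⊆ C_G(uv) since powers of uv commute with uv; so |C_G(uv)| ≥ |⟨uv⟩| = 2.
By orbit–stabilizer, |C_G(uv)| = |G| / |conj. class of uv| = 12 / 3 = 4.
The 4 elements commuting with uv are {e, uv, u²v², uv²u}.

Answer: {e, uv, u²v², uv²u}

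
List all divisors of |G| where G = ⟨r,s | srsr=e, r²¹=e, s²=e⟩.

|G| = 42 = 2 · 3 · 7. By Lagrange's theorem the order of any subgroup divides 42; the divisors of 42 are 1, 2, 3, 6, 7, 14, 21, 42.

Answer: 1, 2, 3, 6, 7, 14, 21, 42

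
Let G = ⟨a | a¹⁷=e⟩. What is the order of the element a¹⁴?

Compute successive powers until reaching e:
  (a¹⁴)¹ = a¹⁴, (a¹⁴)² = a¹¹, (a¹⁴)³ = a⁸, (a¹⁴)⁴ = a⁵, (a¹⁴)⁵ = a², (a¹⁴)⁶ = a¹⁶, (a¹⁴)⁷ = a¹³, (a¹⁴)⁸ = a¹⁰, (a¹⁴)⁹ = a⁷, (a¹⁴)¹⁰ = a⁴, (a¹⁴)¹¹ = a, (a¹⁴)¹² = a¹⁵, (a¹⁴)¹³ = a¹², (a¹⁴)¹⁴ = a⁹, (a¹⁴)¹⁵ = a⁶, (a¹⁴)¹⁶ = a³, (a¹⁴)¹⁷ = e.
The smallest positive k with (a¹⁴)ᵏ = e is 17.

Answer: 17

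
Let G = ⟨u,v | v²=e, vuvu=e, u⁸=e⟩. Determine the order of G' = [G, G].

G' = [G, G] is generated by all commutators. The generator-pair commutators are: [u, v] = u².
The subgroup they normally generate is {e, u², u⁴, u⁶}, of order 4.
Check: |G/G'| = 16/4 = 4 is the order of the abelianisation.

Answer: 4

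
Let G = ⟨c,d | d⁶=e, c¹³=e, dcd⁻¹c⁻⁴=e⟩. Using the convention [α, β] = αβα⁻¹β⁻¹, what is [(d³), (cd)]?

[(d³), (cd)] = (d³)·(cd)·(d³)⁻¹·(cd)⁻¹.
  (d³) · (cd) = c¹²d⁴
  (c¹²d⁴) · (d³) = c¹²d
  (c¹²d) · (c³d⁵) = c¹¹

Answer: c¹¹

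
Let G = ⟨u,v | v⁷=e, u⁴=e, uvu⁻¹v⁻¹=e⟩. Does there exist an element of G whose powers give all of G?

|G| = 28. The element uv has order 28 (its powers give 28 distinct elements), so ⟨uv⟩ = G and G is cyclic.

Answer: Yes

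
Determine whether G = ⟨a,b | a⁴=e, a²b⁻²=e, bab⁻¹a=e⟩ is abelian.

a·b = ab but b·a = ab⁻¹, so a·b ≠ b·a and G is not abelian.

Answer: No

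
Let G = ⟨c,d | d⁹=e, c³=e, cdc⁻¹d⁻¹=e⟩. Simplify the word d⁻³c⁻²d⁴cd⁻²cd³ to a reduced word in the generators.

Multiply left to right, reducing at each step:
  (d⁶) · c⁻² = cd⁶
  (cd⁶) · d⁴ = cd
  (cd) · c = c²d
  (c²d) · d⁻² = c²d⁸
  (c²d⁸) · c = d⁸
  (d⁸) · d³ = d²

Answer: d²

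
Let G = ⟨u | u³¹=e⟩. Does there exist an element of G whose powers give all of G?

|G| = 31. The element u has order 31 (its powers give 31 distinct elements), so ⟨u⟩ = G and G is cyclic.

Answer: Yes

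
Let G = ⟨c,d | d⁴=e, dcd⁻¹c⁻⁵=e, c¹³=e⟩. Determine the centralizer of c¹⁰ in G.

⟨c¹⁰⟩ ⊆ C_G(c¹⁰) since powers of c¹⁰ commute with c¹⁰; so |C_G(c¹⁰)| ≥ |⟨c¹⁰⟩| = 13.
By orbit–stabilizer, |C_G(c¹⁰)| = |G| / |conj. class of c¹⁰| = 52 / 4 = 13.
The 13 elements commuting with c¹⁰ are {e, c, c², c³, c⁴, c⁵, c⁶, c⁷, c⁸, c⁹, c¹⁰, c¹¹, c¹²}.

Answer: {e, c, c², c³, c⁴, c⁵, c⁶, c⁷, c⁸, c⁹, c¹⁰, c¹¹, c¹²}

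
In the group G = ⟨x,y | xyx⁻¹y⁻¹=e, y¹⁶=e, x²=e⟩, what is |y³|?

Compute successive powers until reaching e:
  (y³)¹ = y³, (y³)² = y⁶, (y³)³ = y⁹, (y³)⁴ = y¹², (y³)⁵ = y¹⁵, (y³)⁶ = y², (y³)⁷ = y⁵, (y³)⁸ = y⁸, (y³)⁹ = y¹¹, (y³)¹⁰ = y¹⁴, (y³)¹¹ = y, (y³)¹² = y⁴, (y³)¹³ = y⁷, (y³)¹⁴ = y¹⁰, (y³)¹⁵ = y¹³, (y³)¹⁶ = e.
The smallest positive k with (y³)ᵏ = e is 16.

Answer: 16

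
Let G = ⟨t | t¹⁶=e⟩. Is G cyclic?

|G| = 16. The element t has order 16 (its powers give 16 distinct elements), so ⟨t⟩ = G and G is cyclic.

Answer: Yes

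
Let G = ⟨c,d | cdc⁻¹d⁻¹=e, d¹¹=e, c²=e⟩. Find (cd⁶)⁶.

Compute successive powers of (cd⁶), reducing at each step:
  (cd⁶)²: (cd⁶) · c = d⁶;   (d⁶) · d⁶ = d
  (cd⁶)³: d · c = cd;   (cd) · d⁶ = cd⁷
  (cd⁶)⁴: (cd⁷) · c = d⁷;   (d⁷) · d⁶ = d²
  (cd⁶)⁵: (d²) · c = cd²;   (cd²) · d⁶ = cd⁸
  (cd⁶)⁶: (cd⁸) · c = d⁸;   (d⁸) · d⁶ = d³

Answer: d³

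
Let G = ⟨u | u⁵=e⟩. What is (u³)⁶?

Compute successive powers of (u³), reducing at each step:
  (u³)²: (u³) · u³ = u
  (u³)³: u · u³ = u⁴
  (u³)⁴: (u⁴) · u³ = u²
  (u³)⁵: (u²) · u³ = e
  (u³)⁶: e · u³ = u³

Answer: u³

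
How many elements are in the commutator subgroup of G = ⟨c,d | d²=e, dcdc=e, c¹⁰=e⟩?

G' = [G, G] is generated by all commutators. The generator-pair commutators are: [c, d] = c².
The subgroup they normally generate is {e, c², c⁴, c⁶, c⁸}, of order 5.
Check: |G/G'| = 20/5 = 4 is the order of the abelianisation.

Answer: 5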